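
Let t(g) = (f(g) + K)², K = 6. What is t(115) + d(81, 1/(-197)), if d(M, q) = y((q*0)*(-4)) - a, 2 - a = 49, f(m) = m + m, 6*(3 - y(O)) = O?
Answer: 55746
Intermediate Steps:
y(O) = 3 - O/6
f(m) = 2*m
a = -47 (a = 2 - 1*49 = 2 - 49 = -47)
t(g) = (6 + 2*g)² (t(g) = (2*g + 6)² = (6 + 2*g)²)
d(M, q) = 50 (d(M, q) = (3 - q*0*(-4)/6) - 1*(-47) = (3 - 0*(-4)) + 47 = (3 - ⅙*0) + 47 = (3 + 0) + 47 = 3 + 47 = 50)
t(115) + d(81, 1/(-197)) = 4*(3 + 115)² + 50 = 4*118² + 50 = 4*13924 + 50 = 55696 + 50 = 55746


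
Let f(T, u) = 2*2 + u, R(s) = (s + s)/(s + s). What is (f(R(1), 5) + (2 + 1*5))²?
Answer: 256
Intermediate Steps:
R(s) = 1 (R(s) = (2*s)/((2*s)) = (2*s)*(1/(2*s)) = 1)
f(T, u) = 4 + u
(f(R(1), 5) + (2 + 1*5))² = ((4 + 5) + (2 + 1*5))² = (9 + (2 + 5))² = (9 + 7)² = 16² = 256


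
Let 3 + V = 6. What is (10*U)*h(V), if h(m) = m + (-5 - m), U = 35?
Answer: -1750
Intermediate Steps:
V = 3 (V = -3 + 6 = 3)
h(m) = -5
(10*U)*h(V) = (10*35)*(-5) = 350*(-5) = -1750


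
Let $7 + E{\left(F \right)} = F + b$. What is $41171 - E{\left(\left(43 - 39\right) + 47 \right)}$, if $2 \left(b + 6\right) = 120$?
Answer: $41073$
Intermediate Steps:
$b = 54$ ($b = -6 + \frac{1}{2} \cdot 120 = -6 + 60 = 54$)
$E{\left(F \right)} = 47 + F$ ($E{\left(F \right)} = -7 + \left(F + 54\right) = -7 + \left(54 + F\right) = 47 + F$)
$41171 - E{\left(\left(43 - 39\right) + 47 \right)} = 41171 - \left(47 + \left(\left(43 - 39\right) + 47\right)\right) = 41171 - \left(47 + \left(4 + 47\right)\right) = 41171 - \left(47 + 51\right) = 41171 - 98 = 41073$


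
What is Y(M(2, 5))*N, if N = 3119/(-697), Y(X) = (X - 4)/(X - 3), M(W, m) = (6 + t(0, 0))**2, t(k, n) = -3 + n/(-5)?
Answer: -15595/4182 ≈ -3.7291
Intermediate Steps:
t(k, n) = -3 - n/5 (t(k, n) = -3 + n*(-1/5) = -3 - n/5)
M(W, m) = 9 (M(W, m) = (6 + (-3 - 1/5*0))**2 = (6 + (-3 + 0))**2 = (6 - 3)**2 = 3**2 = 9)
Y(X) = (-4 + X)/(-3 + X)
N = -3119/697 (N = 3119*(-1/697) = -3119/697 ≈ -4.4749)
Y(M(2, 5))*N = ((-4 + 9)/(-3 + 9))*(-3119/697) = (5/6)*(-3119/697) = -15595/4182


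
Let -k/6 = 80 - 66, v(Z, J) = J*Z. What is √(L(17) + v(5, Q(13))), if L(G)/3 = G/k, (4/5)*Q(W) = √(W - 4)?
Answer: √889/7 ≈ 4.2594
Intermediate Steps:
Q(W) = 5*√(-4 + W)/4 (Q(W) = 5*√(W - 4)/4 = 5*√(-4 + W)/4)
k = -84 (k = -6*(80 - 66) = -6*14 = -84)
L(G) = -G/28 (L(G) = 3*(G/(-84)) = 3*(G*(-1/84)) = 3*(-G/84) = -G/28)
√(L(17) + v(5, Q(13))) = √(-1/28*17 + (5*√(-4 + 13)/4)*5) = √(-17/28 + (5*√9/4)*5) = √(-17/28 + ((5/4)*3)*5) = √(-17/28 + (15/4)*5) = √(-17/28 + 75/4) = √(127/7) = √889/7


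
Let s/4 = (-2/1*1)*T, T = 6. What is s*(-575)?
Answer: 27600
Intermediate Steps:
s = -48 (s = 4*((-2/1*1)*6) = 4*((-2*1*1)*6) = 4*(-2*1*6) = 4*(-2*6) = 4*(-12) = -48)
s*(-575) = -48*(-575) = 27600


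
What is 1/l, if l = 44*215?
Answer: 1/9460 ≈ 0.00010571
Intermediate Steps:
l = 9460
1/l = 1/9460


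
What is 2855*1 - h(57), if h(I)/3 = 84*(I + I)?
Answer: -25873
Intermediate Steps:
h(I) = 504*I (h(I) = 3*(84*(I + I)) = 3*(84*(2*I)) = 3*(168*I) = 504*I)
2855*1 - h(57) = 2855*1 - 504*57 = 2855 - 1*28728 = 2855 - 28728 = -25873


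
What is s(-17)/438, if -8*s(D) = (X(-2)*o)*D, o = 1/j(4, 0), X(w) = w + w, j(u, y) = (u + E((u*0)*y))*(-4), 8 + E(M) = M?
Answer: -17/14016 ≈ -0.0012129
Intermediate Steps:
E(M) = -8 + M
j(u, y) = 32 - 4*u (j(u, y) = (u + (-8 + (u*0)*y))*(-4) = (u + (-8 + 0*y))*(-4) = (u + (-8 + 0))*(-4) = (u - 8)*(-4) = (-8 + u)*(-4) = 32 - 4*u)
X(w) = 2*w
o = 1/16 (o = 1/(32 - 4*4) = 1/(32 - 16) = 1/16 ≈ 0.062500)
s(D) = D/32 (s(D) = -(2*(-2))*(1/16)*D/8 = -(-4*1/16)*D/8 = -(-1)*D/32 = D/32)
s(-17)/438 = ((1/32)*(-17))/438 = -17/32*1/438 = -17/14016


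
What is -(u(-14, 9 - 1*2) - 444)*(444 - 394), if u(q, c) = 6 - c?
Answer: 22250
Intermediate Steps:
-(u(-14, 9 - 1*2) - 444)*(444 - 394) = -((6 - (9 - 1*2)) - 444)*(444 - 394) = -((6 - (9 - 2)) - 444)*50 = -((6 - 1*7) - 444)*50 = -((6 - 7) - 444)*50 = -(-1 - 444)*50 = -(-445)*50 = -1*(-22250) = 22250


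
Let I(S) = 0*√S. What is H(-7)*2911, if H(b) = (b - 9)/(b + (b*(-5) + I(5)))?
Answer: -11644/7 ≈ -1663.4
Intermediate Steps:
I(S) = 0
H(b) = -(-9 + b)/(4*b) (H(b) = (b - 9)/(b + (b*(-5) + 0)) = (-9 + b)/(b + (-5*b + 0)) = (-9 + b)/(b - 5*b) = (-9 + b)/((-4*b)) = (-9 + b)*(-1/(4*b)) = -(-9 + b)/(4*b))
H(-7)*2911 = ((¼)*(9 - 1*(-7))/(-7))*2911 = ((¼)*(-⅐)*(9 + 7))*2911 = ((¼)*(-⅐)*16)*2911 = -4/7*2911 = -11644/7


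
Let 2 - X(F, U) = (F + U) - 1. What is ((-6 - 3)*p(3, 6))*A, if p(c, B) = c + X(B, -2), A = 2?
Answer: -36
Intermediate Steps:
X(F, U) = 3 - F - U (X(F, U) = 2 - ((F + U) - 1) = 2 - (-1 + F + U) = 2 + (1 - F - U) = 3 - F - U)
p(c, B) = 5 + c - B (p(c, B) = c + (3 - B - 1*(-2)) = c + (3 - B + 2) = c + (5 - B) = 5 + c - B)
((-6 - 3)*p(3, 6))*A = ((-6 - 3)*(5 + 3 - 1*6))*2 = -9*(5 + 3 - 6)*2 = -9*2*2 = -18*2 = -36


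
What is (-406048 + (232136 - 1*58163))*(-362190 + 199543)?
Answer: 37746302525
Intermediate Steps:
(-406048 + (232136 - 1*58163))*(-362190 + 199543) = (-406048 + (232136 - 58163))*(-162647) = (-406048 + 173973)*(-162647) = -232075*(-162647) = 37746302525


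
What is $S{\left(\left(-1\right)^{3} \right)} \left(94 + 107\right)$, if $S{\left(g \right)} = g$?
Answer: $-201$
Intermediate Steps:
$S{\left(\left(-1\right)^{3} \right)} \left(94 + 107\right) = \left(-1\right)^{3} \left(94 + 107\right) = \left(-1\right) 201 = -201$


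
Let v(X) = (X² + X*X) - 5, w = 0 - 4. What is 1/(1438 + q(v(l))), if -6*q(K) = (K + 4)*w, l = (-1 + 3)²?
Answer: 3/4376 ≈ 0.00068556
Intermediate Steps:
w = -4
l = 4 (l = 2² = 4)
v(X) = -5 + 2*X² (v(X) = (X² + X²) - 5 = 2*X² - 5 = -5 + 2*X²)
q(K) = 8/3 + 2*K/3 (q(K) = -(K + 4)*(-4)/6 = -(4 + K)*(-4)/6 = -(-16 - 4*K)/6 = 8/3 + 2*K/3)
1/(1438 + q(v(l))) = 1/(1438 + (8/3 + 2*(-5 + 2*4²)/3)) = 1/(1438 + (8/3 + 2*(-5 + 2*16)/3)) = 1/(1438 + (8/3 + 2*(-5 + 32)/3)) = 1/(1438 + (8/3 + (⅔)*27)) = 1/(1438 + (8/3 + 18)) = 1/(1438 + 62/3) = 1/(4376/3) = 3/4376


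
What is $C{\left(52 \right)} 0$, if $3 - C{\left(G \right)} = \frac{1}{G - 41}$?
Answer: $0$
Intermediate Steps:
$C{\left(G \right)} = 3 - \frac{1}{-41 + G}$ ($C{\left(G \right)} = 3 - \frac{1}{G - 41} = 3 - \frac{1}{-41 + G}$)
$C{\left(52 \right)} 0 = \frac{-124 + 3 \cdot 52}{-41 + 52} \cdot 0 = \frac{-124 + 156}{11} \cdot 0 = \frac{1}{11} \cdot 32 \cdot 0 = \frac{32}{11} \cdot 0 = 0$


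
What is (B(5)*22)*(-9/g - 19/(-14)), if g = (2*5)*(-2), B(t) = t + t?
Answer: 2783/7 ≈ 397.57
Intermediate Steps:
B(t) = 2*t
g = -20 (g = 10*(-2) = -20)
(B(5)*22)*(-9/g - 19/(-14)) = ((2*5)*22)*(-9/(-20) - 19/(-14)) = (10*22)*(-9*(-1/20) - 19*(-1/14)) = 220*(9/20 + 19/14) = 220*(253/140) = 2783/7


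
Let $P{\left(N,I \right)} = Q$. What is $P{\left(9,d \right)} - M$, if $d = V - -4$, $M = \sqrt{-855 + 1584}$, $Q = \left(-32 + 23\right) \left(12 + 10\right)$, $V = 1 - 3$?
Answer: $-225$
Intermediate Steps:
$V = -2$
$Q = -198$ ($Q = \left(-9\right) 22 = -198$)
$M = 27$ ($M = \sqrt{729} = 27$)
$d = 2$ ($d = -2 - -4 = -2 + 4 = 2$)
$P{\left(N,I \right)} = -198$
$P{\left(9,d \right)} - M = -198 - 27 = -225$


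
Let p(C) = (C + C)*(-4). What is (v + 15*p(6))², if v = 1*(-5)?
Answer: 525625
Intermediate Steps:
p(C) = -8*C (p(C) = (2*C)*(-4) = -8*C)
v = -5
(v + 15*p(6))² = (-5 + 15*(-8*6))² = (-5 + 15*(-48))² = (-5 - 720)² = (-725)² = 525625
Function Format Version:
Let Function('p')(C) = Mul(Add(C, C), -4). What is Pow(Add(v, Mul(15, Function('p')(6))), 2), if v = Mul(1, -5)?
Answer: 525625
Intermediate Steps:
Function('p')(C) = Mul(-8, C) (Function('p')(C) = Mul(Mul(2, C), -4) = Mul(-8, C))
v = -5
Pow(Add(v, Mul(15, Function('p')(6))), 2) = Pow(Add(-5, Mul(15, Mul(-8, 6))), 2) = Pow(Add(-5, Mul(15, -48)), 2) = Pow(Add(-5, -720), 2) = Pow(-725, 2) = 525625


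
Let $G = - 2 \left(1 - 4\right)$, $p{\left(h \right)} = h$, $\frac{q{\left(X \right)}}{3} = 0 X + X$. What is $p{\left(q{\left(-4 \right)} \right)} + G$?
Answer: $-6$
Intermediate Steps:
$q{\left(X \right)} = 3 X$ ($q{\left(X \right)} = 3 \left(0 X + X\right) = 3 \left(0 + X\right) = 3 X$)
$G = 6$ ($G = \left(-2\right) \left(-3\right) = 6$)
$p{\left(q{\left(-4 \right)} \right)} + G = 3 \left(-4\right) + 6 = -12 + 6 = -6$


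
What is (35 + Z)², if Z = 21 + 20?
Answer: 5776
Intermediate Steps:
Z = 41
(35 + Z)² = (35 + 41)² = 76² = 5776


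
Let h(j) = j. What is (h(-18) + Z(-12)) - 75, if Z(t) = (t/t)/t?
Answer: -1117/12 ≈ -93.083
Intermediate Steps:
Z(t) = 1/t
(h(-18) + Z(-12)) - 75 = (-18 + 1/(-12)) - 75 = (-18 - 1/12) - 75 = -217/12 - 75 = -1117/12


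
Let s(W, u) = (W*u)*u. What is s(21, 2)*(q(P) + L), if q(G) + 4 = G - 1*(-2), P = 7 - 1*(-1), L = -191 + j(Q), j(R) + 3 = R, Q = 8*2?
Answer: -14448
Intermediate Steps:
Q = 16
j(R) = -3 + R
s(W, u) = W*u²
L = -178 (L = -191 + (-3 + 16) = -191 + 13 = -178)
P = 8 (P = 7 + 1 = 8)
q(G) = -2 + G (q(G) = -4 + (G - 1*(-2)) = -4 + (G + 2) = -4 + (2 + G) = -2 + G)
s(21, 2)*(q(P) + L) = (21*2²)*((-2 + 8) - 178) = (21*4)*(6 - 178) = 84*(-172) = -14448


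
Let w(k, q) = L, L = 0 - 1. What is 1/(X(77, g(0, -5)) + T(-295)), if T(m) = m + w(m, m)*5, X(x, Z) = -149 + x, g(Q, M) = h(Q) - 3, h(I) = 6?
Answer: -1/372 ≈ -0.0026882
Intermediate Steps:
L = -1
w(k, q) = -1
g(Q, M) = 3 (g(Q, M) = 6 - 3 = 3)
T(m) = -5 + m (T(m) = m - 1*5 = m - 5 = -5 + m)
1/(X(77, g(0, -5)) + T(-295)) = 1/((-149 + 77) + (-5 - 295)) = 1/(-72 - 300) = 1/(-372) = -1/372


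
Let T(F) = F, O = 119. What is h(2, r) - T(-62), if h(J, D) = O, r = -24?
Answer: 181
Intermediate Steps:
h(J, D) = 119
h(2, r) - T(-62) = 119 - 1*(-62) = 119 + 62 = 181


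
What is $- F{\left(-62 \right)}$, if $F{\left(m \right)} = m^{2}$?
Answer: $-3844$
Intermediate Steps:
$- F{\left(-62 \right)} = - \left(-62\right)^{2} = \left(-1\right) 3844 = -3844$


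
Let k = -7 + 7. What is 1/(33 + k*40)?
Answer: 1/33 ≈ 0.030303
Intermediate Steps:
k = 0
1/(33 + k*40) = 1/(33 + 0*40) = 1/(33 + 0) = 1/33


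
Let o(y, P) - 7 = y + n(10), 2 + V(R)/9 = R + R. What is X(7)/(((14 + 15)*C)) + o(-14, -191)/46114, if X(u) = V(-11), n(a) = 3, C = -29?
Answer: 4978630/19390937 ≈ 0.25675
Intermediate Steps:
V(R) = -18 + 18*R (V(R) = -18 + 9*(R + R) = -18 + 9*(2*R) = -18 + 18*R)
X(u) = -216 (X(u) = -18 + 18*(-11) = -18 - 198 = -216)
o(y, P) = 10 + y (o(y, P) = 7 + (y + 3) = 7 + (3 + y) = 10 + y)
X(7)/(((14 + 15)*C)) + o(-14, -191)/46114 = -216*(-1/(29*(14 + 15))) + (10 - 14)/46114 = -216/(29*(-29)) - 4*1/46114 = -216/(-841) - 2/23057 = -216*(-1/841) - 2/23057 = 216/841 - 2/23057 = 4978630/19390937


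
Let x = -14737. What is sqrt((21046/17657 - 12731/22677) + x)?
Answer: I*sqrt(2362629029333636326602)/400407789 ≈ 121.39*I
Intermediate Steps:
sqrt((21046/17657 - 12731/22677) + x) = sqrt((21046/17657 - 12731/22677) - 14737) = sqrt(252468875/400407789 - 14737) = sqrt(-5900557117618/400407789) = I*sqrt(2362629029333636326602)/400407789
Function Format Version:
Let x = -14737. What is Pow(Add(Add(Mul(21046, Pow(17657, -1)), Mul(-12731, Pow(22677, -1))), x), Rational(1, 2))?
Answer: Mul(Rational(1, 400407789), I, Pow(2362629029333636326602, Rational(1, 2))) ≈ Mul(121.39, I)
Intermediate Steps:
Pow(Add(Add(Mul(21046, Pow(17657, -1)), Mul(-12731, Pow(22677, -1))), x), Rational(1, 2)) = Pow(Add(Add(Mul(21046, Pow(17657, -1)), Mul(-12731, Pow(22677, -1))), -14737), Rational(1, 2)) = Pow(Add(Add(Mul(21046, Rational(1, 17657)), Mul(-12731, Rational(1, 22677))), -14737), Rational(1, 2)) = Pow(Add(Add(Rational(21046, 17657), Rational(-12731, 22677)), -14737), Rational(1, 2)) = Pow(Add(Rational(252468875, 400407789), -14737), Rational(1, 2)) = Pow(Rational(-5900557117618, 400407789), Rational(1, 2)) = Mul(Rational(1, 400407789), I, Pow(2362629029333636326602, Rational(1, 2)))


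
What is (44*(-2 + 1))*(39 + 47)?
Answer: -3784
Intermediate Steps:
(44*(-2 + 1))*(39 + 47) = (44*(-1))*86 = -44*86 = -3784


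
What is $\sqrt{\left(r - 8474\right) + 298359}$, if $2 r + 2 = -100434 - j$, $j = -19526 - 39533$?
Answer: $\frac{\sqrt{1076786}}{2} \approx 518.84$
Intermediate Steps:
$j = -59059$ ($j = -19526 - 39533 = -59059$)
$r = - \frac{41377}{2}$ ($r = -1 + \frac{-100434 - -59059}{2} = -1 + \frac{-100434 + 59059}{2} = -1 + \frac{1}{2} \left(-41375\right) = -1 - \frac{41375}{2} = - \frac{41377}{2} \approx -20689.0$)
$\sqrt{\left(r - 8474\right) + 298359} = \sqrt{\left(- \frac{41377}{2} - 8474\right) + 298359} = \sqrt{- \frac{58325}{2} + 298359} = \sqrt{\frac{538393}{2}} = \frac{\sqrt{1076786}}{2}$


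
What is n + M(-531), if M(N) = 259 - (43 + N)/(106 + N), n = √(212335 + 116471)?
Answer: 109587/425 + 3*√36534 ≈ 831.27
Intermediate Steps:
n = 3*√36534 (n = √328806 = 3*√36534 ≈ 573.42)
M(N) = 259 - (43 + N)/(106 + N)
n + M(-531) = 3*√36534 + 3*(9137 + 86*(-531))/(106 - 531) = 3*√36534 + 3*(9137 - 45666)/(-425) = 3*√36534 + 3*(-1/425)*(-36529) = 3*√36534 + 109587/425 = 109587/425 + 3*√36534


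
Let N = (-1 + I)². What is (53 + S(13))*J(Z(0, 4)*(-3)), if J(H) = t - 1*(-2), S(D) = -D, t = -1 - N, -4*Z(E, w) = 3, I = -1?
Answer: -120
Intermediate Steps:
Z(E, w) = -¾ (Z(E, w) = -¼*3 = -¾)
N = 4 (N = (-1 - 1)² = (-2)² = 4)
t = -5 (t = -1 - 1*4 = -1 - 4 = -5)
J(H) = -3 (J(H) = -5 - 1*(-2) = -5 + 2 = -3)
(53 + S(13))*J(Z(0, 4)*(-3)) = (53 - 1*13)*(-3) = (53 - 13)*(-3) = 40*(-3) = -120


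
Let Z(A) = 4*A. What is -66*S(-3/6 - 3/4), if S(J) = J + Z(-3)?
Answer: 1749/2 ≈ 874.50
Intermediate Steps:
S(J) = -12 + J (S(J) = J + 4*(-3) = J - 12 = -12 + J)
-66*S(-3/6 - 3/4) = -66*(-12 + (-3/6 - 3/4)) = -66*(-12 + (-3*⅙ - 3*¼)) = -66*(-12 + (-½ - ¾)) = -66*(-12 - 5/4) = -66*(-53/4) = 1749/2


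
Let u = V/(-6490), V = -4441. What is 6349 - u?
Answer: 41200569/6490 ≈ 6348.3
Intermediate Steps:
u = 4441/6490 (u = -4441/(-6490) = -4441*(-1/6490) = 4441/6490 ≈ 0.68428)
6349 - u = 6349 - 1*4441/6490 = 6349 - 4441/6490 = 41200569/6490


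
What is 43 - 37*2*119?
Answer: -8763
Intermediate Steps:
43 - 37*2*119 = 43 - 74*119 = 43 - 8806 = -8763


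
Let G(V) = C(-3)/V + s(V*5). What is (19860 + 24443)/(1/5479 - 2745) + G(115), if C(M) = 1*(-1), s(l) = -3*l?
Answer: -3011460732859/1729583210 ≈ -1741.1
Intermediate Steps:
C(M) = -1
G(V) = -1/V - 15*V (G(V) = -1/V - 3*V*5 = -1/V - 15*V)
(19860 + 24443)/(1/5479 - 2745) + G(115) = (19860 + 24443)/(1/5479 - 2745) + (-1/115 - 15*115) = 44303/(1/5479 - 2745) + (-1*1/115 - 1725) = 44303/(-15039854/5479) + (-1/115 - 1725) = 44303*(-5479/15039854) - 198376/115 = -242736137/15039854 - 198376/115 = -3011460732859/1729583210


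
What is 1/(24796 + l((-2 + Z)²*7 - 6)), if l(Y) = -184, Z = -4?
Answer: 1/24612 ≈ 4.0631e-5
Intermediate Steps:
1/(24796 + l((-2 + Z)²*7 - 6)) = 1/(24796 - 184) = 1/24612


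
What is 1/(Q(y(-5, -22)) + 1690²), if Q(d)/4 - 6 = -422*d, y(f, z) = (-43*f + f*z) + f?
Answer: 1/2315964 ≈ 4.3179e-7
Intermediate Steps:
y(f, z) = -42*f + f*z
Q(d) = 24 - 1688*d (Q(d) = 24 + 4*(-422*d) = 24 - 1688*d)
1/(Q(y(-5, -22)) + 1690²) = 1/((24 - (-8440)*(-42 - 22)) + 1690²) = 1/((24 - (-8440)*(-64)) + 2856100) = 1/((24 - 1688*320) + 2856100) = 1/((24 - 540160) + 2856100) = 1/(-540136 + 2856100) = 1/2315964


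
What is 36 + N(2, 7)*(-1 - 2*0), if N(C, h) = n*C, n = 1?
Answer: 34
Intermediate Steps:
N(C, h) = C (N(C, h) = 1*C = C)
36 + N(2, 7)*(-1 - 2*0) = 36 + 2*(-1 - 2*0) = 36 + 2*(-1 + 0) = 36 + 2*(-1) = 36 - 2 = 34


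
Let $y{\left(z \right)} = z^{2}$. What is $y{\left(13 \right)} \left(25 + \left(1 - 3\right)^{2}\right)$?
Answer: $4901$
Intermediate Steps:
$y{\left(13 \right)} \left(25 + \left(1 - 3\right)^{2}\right) = 13^{2} \left(25 + \left(1 - 3\right)^{2}\right) = 169 \left(25 + \left(-2\right)^{2}\right) = 169 \left(25 + 4\right) = 169 \cdot 29 = 4901$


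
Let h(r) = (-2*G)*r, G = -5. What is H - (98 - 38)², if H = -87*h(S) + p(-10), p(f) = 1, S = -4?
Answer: -119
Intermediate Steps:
h(r) = 10*r (h(r) = (-2*(-5))*r = 10*r)
H = 3481 (H = -870*(-4) + 1 = -87*(-40) + 1 = 3480 + 1 = 3481)
H - (98 - 38)² = 3481 - (98 - 38)² = 3481 - 1*60² = 3481 - 1*3600 = 3481 - 3600 = -119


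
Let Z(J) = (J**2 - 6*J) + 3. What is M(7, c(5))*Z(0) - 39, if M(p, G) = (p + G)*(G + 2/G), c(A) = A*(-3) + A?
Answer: 264/5 ≈ 52.800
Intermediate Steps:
c(A) = -2*A (c(A) = -3*A + A = -2*A)
Z(J) = 3 + J**2 - 6*J
M(p, G) = (G + p)*(G + 2/G)
M(7, c(5))*Z(0) - 39 = (2 + (-2*5)**2 - 2*5*7 + 2*7/(-2*5))*(3 + 0**2 - 6*0) - 39 = (2 + (-10)**2 - 10*7 + 2*7/(-10))*(3 + 0 + 0) - 39 = (2 + 100 - 70 + 2*7*(-1/10))*3 - 39 = (2 + 100 - 70 - 7/5)*3 - 39 = (153/5)*3 - 39 = 459/5 - 39 = 264/5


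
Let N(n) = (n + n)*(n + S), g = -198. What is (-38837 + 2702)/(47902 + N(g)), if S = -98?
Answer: -36135/165118 ≈ -0.21884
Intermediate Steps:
N(n) = 2*n*(-98 + n) (N(n) = (n + n)*(n - 98) = (2*n)*(-98 + n) = 2*n*(-98 + n))
(-38837 + 2702)/(47902 + N(g)) = (-38837 + 2702)/(47902 + 2*(-198)*(-98 - 198)) = -36135/(47902 + 2*(-198)*(-296)) = -36135/(47902 + 117216) = -36135/165118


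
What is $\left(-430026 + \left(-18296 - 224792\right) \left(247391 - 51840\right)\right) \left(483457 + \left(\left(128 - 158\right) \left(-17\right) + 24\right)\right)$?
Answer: $-23007253423992374$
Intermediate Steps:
$\left(-430026 + \left(-18296 - 224792\right) \left(247391 - 51840\right)\right) \left(483457 + \left(\left(128 - 158\right) \left(-17\right) + 24\right)\right) = \left(-430026 - 47536101488\right) \left(483457 + \left(\left(128 - 158\right) \left(-17\right) + 24\right)\right) = \left(-430026 - 47536101488\right) \left(483457 + \left(\left(-30\right) \left(-17\right) + 24\right)\right) = - 47536531514 \left(483457 + \left(510 + 24\right)\right) = - 47536531514 \left(483457 + 534\right) = \left(-47536531514\right) 483991 = -23007253423992374$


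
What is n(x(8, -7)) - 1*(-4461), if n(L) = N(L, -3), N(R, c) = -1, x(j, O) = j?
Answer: 4460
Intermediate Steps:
n(L) = -1
n(x(8, -7)) - 1*(-4461) = -1 - 1*(-4461) = -1 + 4461 = 4460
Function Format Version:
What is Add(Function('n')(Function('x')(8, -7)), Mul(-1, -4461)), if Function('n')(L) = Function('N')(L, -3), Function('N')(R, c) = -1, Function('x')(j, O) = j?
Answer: 4460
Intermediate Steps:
Function('n')(L) = -1
Add(Function('n')(Function('x')(8, -7)), Mul(-1, -4461)) = Add(-1, Mul(-1, -4461)) = Add(-1, 4461) = 4460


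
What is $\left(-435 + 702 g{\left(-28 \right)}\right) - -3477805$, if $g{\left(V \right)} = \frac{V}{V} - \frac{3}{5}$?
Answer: $\frac{17388254}{5} \approx 3.4777 \cdot 10^{6}$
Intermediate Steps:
$g{\left(V \right)} = \frac{2}{5}$ ($g{\left(V \right)} = 1 - \frac{3}{5} = \frac{2}{5}$)
$\left(-435 + 702 g{\left(-28 \right)}\right) - -3477805 = \left(-435 + 702 \cdot \frac{2}{5}\right) - -3477805 = \left(-435 + \frac{1404}{5}\right) + 3477805 = - \frac{771}{5} + 3477805 = \frac{17388254}{5}$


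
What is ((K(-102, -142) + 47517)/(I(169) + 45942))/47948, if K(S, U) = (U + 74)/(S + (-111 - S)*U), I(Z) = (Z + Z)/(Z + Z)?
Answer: 13969981/647645239416 ≈ 2.1570e-5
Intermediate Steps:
I(Z) = 1 (I(Z) = (2*Z)/((2*Z)) = (2*Z)*(1/(2*Z)) = 1)
K(S, U) = (74 + U)/(S + U*(-111 - S))
((K(-102, -142) + 47517)/(I(169) + 45942))/47948 = (((-74 - 1*(-142))/(-1*(-102) + 111*(-142) - 102*(-142)) + 47517)/(1 + 45942))/47948 = (((-74 + 142)/(102 - 15762 + 14484) + 47517)/45943)*(1/47948) = ((68/(-1176) + 47517)*(1/45943))*(1/47948) = ((-1/1176*68 + 47517)*(1/45943))*(1/47948) = ((-17/294 + 47517)*(1/45943))*(1/47948) = ((13969981/294)*(1/45943))*(1/47948) = (13969981/13507242)*(1/47948) = 13969981/647645239416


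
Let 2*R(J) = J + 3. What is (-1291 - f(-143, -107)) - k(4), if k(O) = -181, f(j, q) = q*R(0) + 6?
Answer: -1911/2 ≈ -955.50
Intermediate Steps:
R(J) = 3/2 + J/2 (R(J) = (J + 3)/2 = (3 + J)/2 = 3/2 + J/2)
f(j, q) = 6 + 3*q/2 (f(j, q) = q*(3/2 + (1/2)*0) + 6 = q*(3/2 + 0) + 6 = q*(3/2) + 6 = 3*q/2 + 6 = 6 + 3*q/2)
(-1291 - f(-143, -107)) - k(4) = (-1291 - (6 + (3/2)*(-107))) - 1*(-181) = (-1291 - (6 - 321/2)) + 181 = (-1291 - 1*(-309/2)) + 181 = (-1291 + 309/2) + 181 = -2273/2 + 181 = -1911/2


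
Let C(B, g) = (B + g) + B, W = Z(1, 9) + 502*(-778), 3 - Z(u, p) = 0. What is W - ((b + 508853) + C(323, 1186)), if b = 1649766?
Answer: -2551004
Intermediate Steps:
Z(u, p) = 3 (Z(u, p) = 3 - 1*0 = 3 + 0 = 3)
W = -390553 (W = 3 + 502*(-778) = 3 - 390556 = -390553)
C(B, g) = g + 2*B
W - ((b + 508853) + C(323, 1186)) = -390553 - ((1649766 + 508853) + (1186 + 2*323)) = -390553 - (2158619 + (1186 + 646)) = -390553 - (2158619 + 1832) = -390553 - 1*2160451 = -390553 - 2160451 = -2551004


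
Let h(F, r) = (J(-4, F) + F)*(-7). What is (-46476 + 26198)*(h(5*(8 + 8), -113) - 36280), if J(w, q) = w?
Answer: 746473736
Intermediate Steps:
h(F, r) = 28 - 7*F (h(F, r) = (-4 + F)*(-7) = 28 - 7*F)
(-46476 + 26198)*(h(5*(8 + 8), -113) - 36280) = (-46476 + 26198)*((28 - 35*(8 + 8)) - 36280) = -20278*((28 - 35*16) - 36280) = -20278*((28 - 7*80) - 36280) = -20278*((28 - 560) - 36280) = -20278*(-532 - 36280) = -20278*(-36812) = 746473736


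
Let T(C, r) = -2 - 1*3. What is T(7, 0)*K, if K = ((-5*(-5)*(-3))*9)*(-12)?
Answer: -40500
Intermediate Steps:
K = 8100 (K = ((25*(-3))*9)*(-12) = -75*9*(-12) = -675*(-12) = 8100)
T(C, r) = -5 (T(C, r) = -2 - 3 = -5)
T(7, 0)*K = -5*8100 = -40500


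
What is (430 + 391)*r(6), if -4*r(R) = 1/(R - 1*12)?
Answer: 821/24 ≈ 34.208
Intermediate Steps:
r(R) = -1/(4*(-12 + R)) (r(R) = -1/(4*(R - 1*12)) = -1/(4*(R - 12)) = -1/(4*(-12 + R)))
(430 + 391)*r(6) = (430 + 391)*(-1/(-48 + 4*6)) = 821*(-1/(-48 + 24)) = 821*(-1/(-24)) = 821*(-1*(-1/24)) = 821*(1/24) = 821/24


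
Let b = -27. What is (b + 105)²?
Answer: 6084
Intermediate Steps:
(b + 105)² = (-27 + 105)² = 78² = 6084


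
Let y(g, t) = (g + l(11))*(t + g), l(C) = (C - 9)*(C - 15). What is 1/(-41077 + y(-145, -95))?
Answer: -1/4357 ≈ -0.00022952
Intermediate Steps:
l(C) = (-15 + C)*(-9 + C) (l(C) = (-9 + C)*(-15 + C) = (-15 + C)*(-9 + C))
y(g, t) = (-8 + g)*(g + t) (y(g, t) = (g + (135 + 11² - 24*11))*(t + g) = (g + (135 + 121 - 264))*(g + t) = (g - 8)*(g + t) = (-8 + g)*(g + t))
1/(-41077 + y(-145, -95)) = 1/(-41077 + ((-145)² - 8*(-145) - 8*(-95) - 145*(-95))) = 1/(-41077 + (21025 + 1160 + 760 + 13775)) = 1/(-41077 + 36720) = 1/(-4357) = -1/4357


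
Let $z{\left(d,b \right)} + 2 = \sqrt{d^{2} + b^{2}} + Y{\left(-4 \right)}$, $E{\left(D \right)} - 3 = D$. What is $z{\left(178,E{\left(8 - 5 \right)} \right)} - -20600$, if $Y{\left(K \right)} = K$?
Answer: $20594 + 2 \sqrt{7930} \approx 20772.0$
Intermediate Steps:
$E{\left(D \right)} = 3 + D$
$z{\left(d,b \right)} = -6 + \sqrt{b^{2} + d^{2}}$ ($z{\left(d,b \right)} = -2 + \left(\sqrt{d^{2} + b^{2}} - 4\right) = -2 + \left(\sqrt{b^{2} + d^{2}} - 4\right) = -2 + \left(-4 + \sqrt{b^{2} + d^{2}}\right) = -6 + \sqrt{b^{2} + d^{2}}$)
$z{\left(178,E{\left(8 - 5 \right)} \right)} - -20600 = \left(-6 + \sqrt{\left(3 + \left(8 - 5\right)\right)^{2} + 178^{2}}\right) - -20600 = \left(-6 + \sqrt{\left(3 + 3\right)^{2} + 31684}\right) + 20600 = \left(-6 + \sqrt{6^{2} + 31684}\right) + 20600 = \left(-6 + \sqrt{36 + 31684}\right) + 20600 = \left(-6 + \sqrt{31720}\right) + 20600 = \left(-6 + 2 \sqrt{7930}\right) + 20600 = 20594 + 2 \sqrt{7930}$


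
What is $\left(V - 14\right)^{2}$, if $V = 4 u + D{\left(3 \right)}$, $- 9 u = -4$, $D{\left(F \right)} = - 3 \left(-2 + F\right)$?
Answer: $\frac{18769}{81} \approx 231.72$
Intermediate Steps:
$D{\left(F \right)} = 6 - 3 F$
$u = \frac{4}{9}$ ($u = \left(- \frac{1}{9}\right) \left(-4\right) = \frac{4}{9} \approx 0.44444$)
$V = - \frac{11}{9}$ ($V = 4 \cdot \frac{4}{9} + \left(6 - 9\right) = \frac{16}{9} + \left(6 - 9\right) = \frac{16}{9} - 3 = - \frac{11}{9} \approx -1.2222$)
$\left(V - 14\right)^{2} = \left(- \frac{11}{9} - 14\right)^{2} = \left(- \frac{137}{9}\right)^{2} = \frac{18769}{81}$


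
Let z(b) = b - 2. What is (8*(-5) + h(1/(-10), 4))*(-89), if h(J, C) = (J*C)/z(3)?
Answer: 17978/5 ≈ 3595.6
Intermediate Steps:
z(b) = -2 + b
h(J, C) = C*J (h(J, C) = (J*C)/(-2 + 3) = (C*J)/1 = (C*J)*1 = C*J)
(8*(-5) + h(1/(-10), 4))*(-89) = (8*(-5) + 4/(-10))*(-89) = (-40 + 4*(-⅒))*(-89) = (-40 - ⅖)*(-89) = -202/5*(-89) = 17978/5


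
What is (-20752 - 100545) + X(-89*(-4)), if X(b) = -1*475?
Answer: -121772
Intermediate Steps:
X(b) = -475
(-20752 - 100545) + X(-89*(-4)) = (-20752 - 100545) - 475 = -121297 - 475 = -121772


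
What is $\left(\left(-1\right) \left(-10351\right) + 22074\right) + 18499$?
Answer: $50924$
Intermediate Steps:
$\left(\left(-1\right) \left(-10351\right) + 22074\right) + 18499 = \left(10351 + 22074\right) + 18499 = 32425 + 18499 = 50924$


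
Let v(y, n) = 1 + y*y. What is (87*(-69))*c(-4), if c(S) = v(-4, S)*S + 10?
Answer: 348174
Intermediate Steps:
v(y, n) = 1 + y**2
c(S) = 10 + 17*S (c(S) = (1 + (-4)**2)*S + 10 = (1 + 16)*S + 10 = 17*S + 10 = 10 + 17*S)
(87*(-69))*c(-4) = (87*(-69))*(10 + 17*(-4)) = -6003*(10 - 68) = -6003*(-58) = 348174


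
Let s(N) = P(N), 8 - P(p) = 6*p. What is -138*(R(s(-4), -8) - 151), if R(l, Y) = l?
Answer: 16422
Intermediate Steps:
P(p) = 8 - 6*p
s(N) = 8 - 6*N
-138*(R(s(-4), -8) - 151) = -138*((8 - 6*(-4)) - 151) = -138*((8 + 24) - 151) = -138*(32 - 151) = -138*(-119) = 16422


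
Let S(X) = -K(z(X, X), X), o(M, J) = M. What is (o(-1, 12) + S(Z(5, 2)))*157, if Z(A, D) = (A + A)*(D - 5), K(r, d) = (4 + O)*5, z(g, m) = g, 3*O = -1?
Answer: -9106/3 ≈ -3035.3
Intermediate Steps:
O = -⅓ (O = (⅓)*(-1) = -⅓ ≈ -0.33333)
K(r, d) = 55/3 (K(r, d) = (4 - ⅓)*5 = (11/3)*5 = 55/3)
Z(A, D) = 2*A*(-5 + D) (Z(A, D) = (2*A)*(-5 + D) = 2*A*(-5 + D))
S(X) = -55/3 (S(X) = -1*55/3 = -55/3)
(o(-1, 12) + S(Z(5, 2)))*157 = (-1 - 55/3)*157 = -58/3*157 = -9106/3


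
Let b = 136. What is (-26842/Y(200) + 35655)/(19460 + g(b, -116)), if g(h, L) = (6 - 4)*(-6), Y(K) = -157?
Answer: 5624677/3053336 ≈ 1.8421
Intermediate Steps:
g(h, L) = -12 (g(h, L) = 2*(-6) = -12)
(-26842/Y(200) + 35655)/(19460 + g(b, -116)) = (-26842/(-157) + 35655)/(19460 - 12) = (-26842*(-1/157) + 35655)/19448 = (26842/157 + 35655)*(1/19448) = (5624677/157)*(1/19448) = 5624677/3053336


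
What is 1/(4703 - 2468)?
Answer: 1/2235 ≈ 0.00044743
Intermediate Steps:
1/(4703 - 2468) = 1/2235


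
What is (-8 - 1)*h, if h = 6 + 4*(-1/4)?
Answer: -45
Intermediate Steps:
h = 5 (h = 6 + 4*(-1*1/4) = 6 + 4*(-1/4) = 6 - 1 = 5)
(-8 - 1)*h = (-8 - 1)*5 = -9*5 = -45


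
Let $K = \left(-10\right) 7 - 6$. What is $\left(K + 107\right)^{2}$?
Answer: $961$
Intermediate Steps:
$K = -76$ ($K = -70 - 6 = -76$)
$\left(K + 107\right)^{2} = \left(-76 + 107\right)^{2} = 31^{2} = 961$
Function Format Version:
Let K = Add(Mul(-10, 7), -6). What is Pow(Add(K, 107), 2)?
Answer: 961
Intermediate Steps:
K = -76 (K = Add(-70, -6) = -76)
Pow(Add(K, 107), 2) = Pow(Add(-76, 107), 2) = Pow(31, 2) = 961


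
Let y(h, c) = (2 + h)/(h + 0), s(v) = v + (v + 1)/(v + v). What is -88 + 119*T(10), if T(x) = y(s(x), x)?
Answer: 11301/211 ≈ 53.559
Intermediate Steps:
s(v) = v + (1 + v)/(2*v) (s(v) = v + (1 + v)/((2*v)) = v + (1 + v)*(1/(2*v)) = v + (1 + v)/(2*v))
y(h, c) = (2 + h)/h
T(x) = (5/2 + x + 1/(2*x))/(½ + x + 1/(2*x)) (T(x) = (2 + (½ + x + 1/(2*x)))/(½ + x + 1/(2*x)) = (5/2 + x + 1/(2*x))/(½ + x + 1/(2*x)))
-88 + 119*T(10) = -88 + 119*((1 + 2*10² + 5*10)/(1 + 10 + 2*10²)) = -88 + 119*((1 + 2*100 + 50)/(1 + 10 + 2*100)) = -88 + 119*((1 + 200 + 50)/(1 + 10 + 200)) = -88 + 119*(251/211) = -88 + 29869/211 = 11301/211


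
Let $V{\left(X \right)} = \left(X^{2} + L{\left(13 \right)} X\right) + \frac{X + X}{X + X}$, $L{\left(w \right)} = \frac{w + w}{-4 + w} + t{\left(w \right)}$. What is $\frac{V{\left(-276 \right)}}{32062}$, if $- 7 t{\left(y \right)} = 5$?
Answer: $\frac{1587113}{673302} \approx 2.3572$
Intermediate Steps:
$t{\left(y \right)} = - \frac{5}{7}$ ($t{\left(y \right)} = \left(- \frac{1}{7}\right) 5 = - \frac{5}{7}$)
$L{\left(w \right)} = - \frac{5}{7} + \frac{2 w}{-4 + w}$ ($L{\left(w \right)} = \frac{w + w}{-4 + w} - \frac{5}{7} = \frac{2 w}{-4 + w} - \frac{5}{7} = - \frac{5}{7} + \frac{2 w}{-4 + w}$)
$V{\left(X \right)} = 1 + X^{2} + \frac{137 X}{63}$ ($V{\left(X \right)} = \left(X^{2} + \frac{20 + 9 \cdot 13}{7 \left(-4 + 13\right)} X\right) + \frac{X + X}{X + X} = \left(X^{2} + \frac{20 + 117}{7 \cdot 9} X\right) + \frac{2 X}{2 X} = \left(X^{2} + \frac{1}{7} \cdot \frac{1}{9} \cdot 137 X\right) + 2 X \frac{1}{2 X} = \left(X^{2} + \frac{137 X}{63}\right) + 1 = 1 + X^{2} + \frac{137 X}{63}$)
$\frac{V{\left(-276 \right)}}{32062} = \frac{1 + \left(-276\right)^{2} + \frac{137}{63} \left(-276\right)}{32062} = \left(1 + 76176 - \frac{12604}{21}\right) \frac{1}{32062} = \frac{1587113}{21} \cdot \frac{1}{32062} = \frac{1587113}{673302}$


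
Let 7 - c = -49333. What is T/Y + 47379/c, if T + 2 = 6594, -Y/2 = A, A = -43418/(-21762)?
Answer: -1768490157129/1071122060 ≈ -1651.1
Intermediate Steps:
A = 21709/10881 (A = -43418*(-1/21762) = 21709/10881 ≈ 1.9951)
Y = -43418/10881 (Y = -2*21709/10881 = -43418/10881 ≈ -3.9903)
T = 6592 (T = -2 + 6594 = 6592)
c = 49340 (c = 7 - 1*(-49333) = 7 + 49333 = 49340)
T/Y + 47379/c = 6592/(-43418/10881) + 47379/49340 = 6592*(-10881/43418) + 47379*(1/49340) = -35863776/21709 + 47379/49340 = -1768490157129/1071122060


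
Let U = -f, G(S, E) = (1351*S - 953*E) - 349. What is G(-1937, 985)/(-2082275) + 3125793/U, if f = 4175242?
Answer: 8338153593647/8694002035550 ≈ 0.95907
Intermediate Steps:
G(S, E) = -349 - 953*E + 1351*S (G(S, E) = (-953*E + 1351*S) - 349 = -349 - 953*E + 1351*S)
U = -4175242 (U = -1*4175242 = -4175242)
G(-1937, 985)/(-2082275) + 3125793/U = (-349 - 953*985 + 1351*(-1937))/(-2082275) + 3125793/(-4175242) = (-349 - 938705 - 2616887)*(-1/2082275) + 3125793*(-1/4175242) = -3555941*(-1/2082275) - 3125793/4175242 = 3555941/2082275 - 3125793/4175242 = 8338153593647/8694002035550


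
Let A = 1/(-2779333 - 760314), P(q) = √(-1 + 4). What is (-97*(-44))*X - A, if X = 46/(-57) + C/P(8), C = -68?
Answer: -694931816159/201759879 - 290224*√3/3 ≈ -1.7101e+5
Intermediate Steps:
P(q) = √3
X = -46/57 - 68*√3/3 (X = 46/(-57) - 68*√3/3 = 46*(-1/57) - 68*√3/3 = -46/57 - 68*√3/3 ≈ -40.067)
A = -1/3539647 (A = 1/(-3539647) = -1/3539647 ≈ -2.8251e-7)
(-97*(-44))*X - A = (-97*(-44))*(-46/57 - 68*√3/3) - 1*(-1/3539647) = 4268*(-46/57 - 68*√3/3) + 1/3539647 = (-196328/57 - 290224*√3/3) + 1/3539647 = -694931816159/201759879 - 290224*√3/3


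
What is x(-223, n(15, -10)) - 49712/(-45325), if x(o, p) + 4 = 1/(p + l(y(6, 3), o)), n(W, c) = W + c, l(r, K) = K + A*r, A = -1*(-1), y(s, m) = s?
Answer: -27941981/9608900 ≈ -2.9079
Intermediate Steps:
A = 1
l(r, K) = K + r (l(r, K) = K + 1*r = K + r)
x(o, p) = -4 + 1/(6 + o + p) (x(o, p) = -4 + 1/(p + (o + 6)) = -4 + 1/(p + (6 + o)) = -4 + 1/(6 + o + p))
x(-223, n(15, -10)) - 49712/(-45325) = (-23 - 4*(-223) - 4*(15 - 10))/(6 - 223 + (15 - 10)) - 49712/(-45325) = (-23 + 892 - 4*5)/(6 - 223 + 5) - 49712*(-1)/45325 = (-23 + 892 - 20)/(-212) - 1*(-49712/45325) = -1/212*849 + 49712/45325 = -849/212 + 49712/45325 = -27941981/9608900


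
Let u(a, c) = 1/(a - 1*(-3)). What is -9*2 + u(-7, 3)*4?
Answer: -19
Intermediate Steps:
u(a, c) = 1/(3 + a) (u(a, c) = 1/(a + 3) = 1/(3 + a))
-9*2 + u(-7, 3)*4 = -9*2 + 4/(3 - 7) = -18 + 4/(-4) = -18 - 1/4*4 = -18 - 1 = -19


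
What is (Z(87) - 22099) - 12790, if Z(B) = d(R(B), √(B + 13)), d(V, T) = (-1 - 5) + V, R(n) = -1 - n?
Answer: -34983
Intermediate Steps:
d(V, T) = -6 + V
Z(B) = -7 - B (Z(B) = -6 + (-1 - B) = -7 - B)
(Z(87) - 22099) - 12790 = ((-7 - 1*87) - 22099) - 12790 = ((-7 - 87) - 22099) - 12790 = (-94 - 22099) - 12790 = -22193 - 12790 = -34983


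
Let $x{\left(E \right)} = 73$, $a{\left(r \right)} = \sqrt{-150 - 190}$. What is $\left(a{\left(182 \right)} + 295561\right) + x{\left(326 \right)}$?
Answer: $295634 + 2 i \sqrt{85} \approx 2.9563 \cdot 10^{5} + 18.439 i$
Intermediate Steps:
$a{\left(r \right)} = 2 i \sqrt{85}$ ($a{\left(r \right)} = \sqrt{-340} = 2 i \sqrt{85}$)
$\left(a{\left(182 \right)} + 295561\right) + x{\left(326 \right)} = \left(2 i \sqrt{85} + 295561\right) + 73 = \left(295561 + 2 i \sqrt{85}\right) + 73 = 295634 + 2 i \sqrt{85}$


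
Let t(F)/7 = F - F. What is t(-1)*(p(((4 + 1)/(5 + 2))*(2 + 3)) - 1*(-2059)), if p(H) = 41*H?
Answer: 0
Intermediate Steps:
t(F) = 0 (t(F) = 7*(F - F) = 7*0 = 0)
t(-1)*(p(((4 + 1)/(5 + 2))*(2 + 3)) - 1*(-2059)) = 0*(41*(((4 + 1)/(5 + 2))*(2 + 3)) - 1*(-2059)) = 0*(41*((5/7)*5) + 2059) = 0*(41*(25/7) + 2059) = 0*(1025/7 + 2059) = 0*(15438/7) = 0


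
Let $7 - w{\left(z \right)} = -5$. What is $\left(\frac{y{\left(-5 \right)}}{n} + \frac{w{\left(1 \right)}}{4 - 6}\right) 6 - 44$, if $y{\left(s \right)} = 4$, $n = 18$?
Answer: $- \frac{236}{3} \approx -78.667$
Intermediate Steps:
$w{\left(z \right)} = 12$ ($w{\left(z \right)} = 7 - -5 = 7 + 5 = 12$)
$\left(\frac{y{\left(-5 \right)}}{n} + \frac{w{\left(1 \right)}}{4 - 6}\right) 6 - 44 = \left(\frac{4}{18} + \frac{12}{4 - 6}\right) 6 - 44 = \left(4 \cdot \frac{1}{18} + \frac{12}{-2}\right) 6 - 44 = \left(\frac{2}{9} + 12 \left(- \frac{1}{2}\right)\right) 6 - 44 = \left(\frac{2}{9} - 6\right) 6 - 44 = \left(- \frac{52}{9}\right) 6 - 44 = - \frac{104}{3} - 44 = - \frac{236}{3}$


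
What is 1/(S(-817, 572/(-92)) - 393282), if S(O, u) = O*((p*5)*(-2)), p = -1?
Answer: -1/401452 ≈ -2.4910e-6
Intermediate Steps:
S(O, u) = 10*O (S(O, u) = O*(-1*5*(-2)) = O*(-5*(-2)) = O*10 = 10*O)
1/(S(-817, 572/(-92)) - 393282) = 1/(10*(-817) - 393282) = 1/(-8170 - 393282) = 1/(-401452) = -1/401452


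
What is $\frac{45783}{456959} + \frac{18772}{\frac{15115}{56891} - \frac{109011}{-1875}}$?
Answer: $\frac{152551586195614343}{474482267696589} \approx 321.51$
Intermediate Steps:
$\frac{45783}{456959} + \frac{18772}{\frac{15115}{56891} - \frac{109011}{-1875}} = 45783 \cdot \frac{1}{456959} + \frac{18772}{15115 \cdot \frac{1}{56891} - - \frac{36337}{625}} = \frac{45783}{456959} + \frac{18772}{\frac{15115}{56891} + \frac{36337}{625}} = \frac{45783}{456959} + \frac{18772}{\frac{2076695142}{35556875}} = \frac{45783}{456959} + 18772 \cdot \frac{35556875}{2076695142} = \frac{45783}{456959} + \frac{333736828750}{1038347571} = \frac{152551586195614343}{474482267696589}$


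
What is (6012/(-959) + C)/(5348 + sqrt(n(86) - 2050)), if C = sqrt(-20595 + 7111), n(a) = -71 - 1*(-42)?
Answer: -4593168/3918636071 + 6*sqrt(778701)/28603183 + 1528*I*sqrt(3371)/4086169 + 18036*I*sqrt(231)/27430452497 ≈ -0.00098703 + 0.021721*I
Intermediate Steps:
n(a) = -29 (n(a) = -71 + 42 = -29)
C = 2*I*sqrt(3371) (C = sqrt(-13484) = 2*I*sqrt(3371) ≈ 116.12*I)
(6012/(-959) + C)/(5348 + sqrt(n(86) - 2050)) = (6012/(-959) + 2*I*sqrt(3371))/(5348 + sqrt(-29 - 2050)) = (6012*(-1/959) + 2*I*sqrt(3371))/(5348 + sqrt(-2079)) = (-6012/959 + 2*I*sqrt(3371))/(5348 + 3*I*sqrt(231))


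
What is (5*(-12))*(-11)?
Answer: 660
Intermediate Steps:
(5*(-12))*(-11) = -60*(-11) = 660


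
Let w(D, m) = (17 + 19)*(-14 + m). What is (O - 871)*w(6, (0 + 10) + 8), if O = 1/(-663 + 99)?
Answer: -5894940/47 ≈ -1.2542e+5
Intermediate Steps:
w(D, m) = -504 + 36*m (w(D, m) = 36*(-14 + m) = -504 + 36*m)
O = -1/564 (O = 1/(-564) = -1/564 ≈ -0.0017731)
(O - 871)*w(6, (0 + 10) + 8) = (-1/564 - 871)*(-504 + 36*((0 + 10) + 8)) = -491245*(-504 + 36*(10 + 8))/564 = -491245*(-504 + 36*18)/564 = -491245*(-504 + 648)/564 = -491245/564*144 = -5894940/47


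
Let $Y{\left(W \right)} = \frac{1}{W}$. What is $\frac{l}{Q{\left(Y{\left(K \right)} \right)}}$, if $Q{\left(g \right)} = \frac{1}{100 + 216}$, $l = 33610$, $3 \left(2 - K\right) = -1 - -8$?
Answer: $10620760$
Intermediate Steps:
$K = - \frac{1}{3}$ ($K = 2 - \frac{-1 - -8}{3} = 2 - \frac{-1 + 8}{3} = 2 - \frac{7}{3} = - \frac{1}{3} \approx -0.33333$)
$Q{\left(g \right)} = \frac{1}{316}$
$\frac{l}{Q{\left(Y{\left(K \right)} \right)}} = 33610 \frac{1}{\frac{1}{316}} = 33610 \cdot 316 = 10620760$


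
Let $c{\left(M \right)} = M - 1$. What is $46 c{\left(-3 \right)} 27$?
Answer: $-4968$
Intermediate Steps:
$c{\left(M \right)} = -1 + M$
$46 c{\left(-3 \right)} 27 = 46 \left(-1 - 3\right) 27 = 46 \left(-4\right) 27 = \left(-184\right) 27 = -4968$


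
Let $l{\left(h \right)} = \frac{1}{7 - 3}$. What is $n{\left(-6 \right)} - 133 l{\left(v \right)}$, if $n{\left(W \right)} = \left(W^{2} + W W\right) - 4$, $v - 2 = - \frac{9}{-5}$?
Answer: $\frac{139}{4} \approx 34.75$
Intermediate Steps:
$v = \frac{19}{5}$ ($v = 2 - \frac{9}{-5} = 2 - - \frac{9}{5} = 2 + \frac{9}{5} = \frac{19}{5} \approx 3.8$)
$l{\left(h \right)} = \frac{1}{4}$
$n{\left(W \right)} = -4 + 2 W^{2}$ ($n{\left(W \right)} = \left(W^{2} + W^{2}\right) - 4 = 2 W^{2} - 4 = -4 + 2 W^{2}$)
$n{\left(-6 \right)} - 133 l{\left(v \right)} = \left(-4 + 2 \left(-6\right)^{2}\right) - \frac{133}{4} = \left(-4 + 2 \cdot 36\right) - \frac{133}{4} = \left(-4 + 72\right) - \frac{133}{4} = 68 - \frac{133}{4} = \frac{139}{4}$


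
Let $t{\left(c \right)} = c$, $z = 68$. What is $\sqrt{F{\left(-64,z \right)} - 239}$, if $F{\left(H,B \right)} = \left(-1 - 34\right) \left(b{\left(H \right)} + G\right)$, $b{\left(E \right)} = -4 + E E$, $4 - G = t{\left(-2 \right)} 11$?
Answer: $3 i \sqrt{16041} \approx 379.96 i$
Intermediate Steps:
$G = 26$ ($G = 4 - \left(-2\right) 11 = 4 - -22 = 4 + 22 = 26$)
$b{\left(E \right)} = -4 + E^{2}$
$F{\left(H,B \right)} = -770 - 35 H^{2}$ ($F{\left(H,B \right)} = \left(-1 - 34\right) \left(\left(-4 + H^{2}\right) + 26\right) = - 35 \left(22 + H^{2}\right) = -770 - 35 H^{2}$)
$\sqrt{F{\left(-64,z \right)} - 239} = \sqrt{\left(-770 - 35 \left(-64\right)^{2}\right) - 239} = \sqrt{\left(-770 - 143360\right) - 239} = \sqrt{-144130 - 239} = \sqrt{-144369} = 3 i \sqrt{16041}$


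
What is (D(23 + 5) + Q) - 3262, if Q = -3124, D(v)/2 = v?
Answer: -6330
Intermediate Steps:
D(v) = 2*v
(D(23 + 5) + Q) - 3262 = (2*(23 + 5) - 3124) - 3262 = (2*28 - 3124) - 3262 = (56 - 3124) - 3262 = -3068 - 3262 = -6330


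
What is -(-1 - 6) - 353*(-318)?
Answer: 112261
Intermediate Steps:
-(-1 - 6) - 353*(-318) = -1*(-7) + 112254 = 7 + 112254 = 112261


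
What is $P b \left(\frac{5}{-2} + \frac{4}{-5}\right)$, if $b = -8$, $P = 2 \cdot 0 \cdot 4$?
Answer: $0$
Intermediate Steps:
$P = 0$ ($P = 0 \cdot 4 = 0$)
$P b \left(\frac{5}{-2} + \frac{4}{-5}\right) = 0 \left(-8\right) \left(\frac{5}{-2} + \frac{4}{-5}\right) = 0 \left(5 \left(- \frac{1}{2}\right) + 4 \left(- \frac{1}{5}\right)\right) = 0 \left(- \frac{5}{2} - \frac{4}{5}\right) = 0 \left(- \frac{33}{10}\right) = 0$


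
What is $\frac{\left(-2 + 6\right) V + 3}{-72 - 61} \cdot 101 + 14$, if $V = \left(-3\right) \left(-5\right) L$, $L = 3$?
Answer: $- \frac{16621}{133} \approx -124.97$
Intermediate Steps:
$V = 45$ ($V = \left(-3\right) \left(-5\right) 3 = 15 \cdot 3 = 45$)
$\frac{\left(-2 + 6\right) V + 3}{-72 - 61} \cdot 101 + 14 = \frac{\left(-2 + 6\right) 45 + 3}{-72 - 61} \cdot 101 + 14 = \frac{4 \cdot 45 + 3}{-133} \cdot 101 + 14 = \left(180 + 3\right) \left(- \frac{1}{133}\right) 101 + 14 = 183 \left(- \frac{1}{133}\right) 101 + 14 = \left(- \frac{183}{133}\right) 101 + 14 = - \frac{18483}{133} + 14 = - \frac{16621}{133}$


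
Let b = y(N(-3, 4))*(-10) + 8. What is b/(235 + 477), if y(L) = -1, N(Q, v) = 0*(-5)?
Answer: 9/356 ≈ 0.025281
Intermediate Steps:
N(Q, v) = 0
b = 18 (b = -1*(-10) + 8 = 10 + 8 = 18)
b/(235 + 477) = 18/(235 + 477) = 18/712 = 18*(1/712) = 9/356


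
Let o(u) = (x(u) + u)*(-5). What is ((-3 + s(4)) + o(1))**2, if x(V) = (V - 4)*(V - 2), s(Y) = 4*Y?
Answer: 49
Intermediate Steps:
x(V) = (-4 + V)*(-2 + V)
o(u) = -40 - 5*u**2 + 25*u (o(u) = ((8 + u**2 - 6*u) + u)*(-5) = (8 + u**2 - 5*u)*(-5) = -40 - 5*u**2 + 25*u)
((-3 + s(4)) + o(1))**2 = ((-3 + 4*4) + (-40 - 5*1**2 + 25*1))**2 = ((-3 + 16) + (-40 - 5*1 + 25))**2 = (13 + (-40 - 5 + 25))**2 = (13 - 20)**2 = (-7)**2 = 49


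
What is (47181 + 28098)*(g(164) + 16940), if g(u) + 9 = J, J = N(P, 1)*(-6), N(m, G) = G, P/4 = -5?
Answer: 1274097075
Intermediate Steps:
P = -20 (P = 4*(-5) = -20)
J = -6 (J = 1*(-6) = -6)
g(u) = -15 (g(u) = -9 - 6 = -15)
(47181 + 28098)*(g(164) + 16940) = (47181 + 28098)*(-15 + 16940) = 75279*16925 = 1274097075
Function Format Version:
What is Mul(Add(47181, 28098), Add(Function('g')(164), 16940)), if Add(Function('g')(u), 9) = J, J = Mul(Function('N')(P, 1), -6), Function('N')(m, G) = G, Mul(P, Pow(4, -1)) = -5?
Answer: 1274097075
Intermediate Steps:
P = -20 (P = Mul(4, -5) = -20)
J = -6 (J = Mul(1, -6) = -6)
Function('g')(u) = -15 (Function('g')(u) = Add(-9, -6) = -15)
Mul(Add(47181, 28098), Add(Function('g')(164), 16940)) = Mul(Add(47181, 28098), Add(-15, 16940)) = Mul(75279, 16925) = 1274097075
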